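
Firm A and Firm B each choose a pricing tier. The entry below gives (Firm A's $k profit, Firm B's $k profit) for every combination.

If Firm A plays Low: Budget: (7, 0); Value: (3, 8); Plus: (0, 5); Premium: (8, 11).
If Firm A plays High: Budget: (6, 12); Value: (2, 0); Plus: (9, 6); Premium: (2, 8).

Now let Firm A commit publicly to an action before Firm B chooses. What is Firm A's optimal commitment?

Low

Firm B best-responds to each possible Firm A move:
- Low: BR = Premium, leader payoff 8.
- High: BR = Budget, leader payoff 6.
Maximizing over 8, 6, Firm A chooses Low. Subgame-perfect outcome: (Low, Premium) with payoffs (8, 11).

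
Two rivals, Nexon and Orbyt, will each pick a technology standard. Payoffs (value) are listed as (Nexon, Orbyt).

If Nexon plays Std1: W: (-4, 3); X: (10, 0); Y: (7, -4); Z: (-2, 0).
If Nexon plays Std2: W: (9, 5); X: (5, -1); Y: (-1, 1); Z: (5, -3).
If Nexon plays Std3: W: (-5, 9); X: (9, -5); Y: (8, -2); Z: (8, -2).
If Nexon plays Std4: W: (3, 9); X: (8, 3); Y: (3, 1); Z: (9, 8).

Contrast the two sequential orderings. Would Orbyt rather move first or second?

If Nexon leads: Orbyt's best replies are Std1→W, Std2→W, Std3→W, Std4→W; Nexon's induced payoffs -4, 9, -5, 3; outcome (Std2, W), payoffs (9, 5).
If Orbyt leads: Nexon's best replies are W→Std2, X→Std1, Y→Std3, Z→Std4; Orbyt's induced payoffs 5, 0, -2, 8; outcome (Std4, Z), payoffs (9, 8).
Orbyt gets 8 moving first and 5 moving second, so Orbyt prefers to move first.

first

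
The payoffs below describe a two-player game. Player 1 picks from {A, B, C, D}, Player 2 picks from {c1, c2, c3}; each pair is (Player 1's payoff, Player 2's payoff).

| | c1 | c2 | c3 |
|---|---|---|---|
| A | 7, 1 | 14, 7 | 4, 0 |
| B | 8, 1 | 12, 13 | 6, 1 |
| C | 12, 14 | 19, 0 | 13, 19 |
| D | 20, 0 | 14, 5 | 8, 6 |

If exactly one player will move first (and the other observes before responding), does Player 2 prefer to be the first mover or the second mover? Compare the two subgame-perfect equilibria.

first

If Player 1 leads: Player 2's best replies are A→c2, B→c2, C→c3, D→c3; Player 1's induced payoffs 14, 12, 13, 8; outcome (A, c2), payoffs (14, 7).
If Player 2 leads: Player 1's best replies are c1→D, c2→C, c3→C; Player 2's induced payoffs 0, 0, 19; outcome (C, c3), payoffs (13, 19).
Player 2 gets 19 moving first and 7 moving second, so Player 2 prefers to move first.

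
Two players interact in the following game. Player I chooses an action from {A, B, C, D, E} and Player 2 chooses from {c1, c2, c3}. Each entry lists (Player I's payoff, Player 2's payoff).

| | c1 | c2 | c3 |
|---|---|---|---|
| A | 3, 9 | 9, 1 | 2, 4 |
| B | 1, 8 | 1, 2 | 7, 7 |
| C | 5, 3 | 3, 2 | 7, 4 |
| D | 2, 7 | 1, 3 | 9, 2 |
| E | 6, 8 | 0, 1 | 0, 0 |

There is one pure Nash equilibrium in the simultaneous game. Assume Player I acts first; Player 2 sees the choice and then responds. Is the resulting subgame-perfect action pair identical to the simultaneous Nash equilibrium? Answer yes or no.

no

Backward induction with Player I moving first.
- A: Player 2 compares 9, 1, 4 and picks c1; Player I would get 3.
- B: Player 2 compares 8, 2, 7 and picks c1; Player I would get 1.
- C: Player 2 compares 3, 2, 4 and picks c3; Player I would get 7.
- D: Player 2 compares 7, 3, 2 and picks c1; Player I would get 2.
- E: Player 2 compares 8, 1, 0 and picks c1; Player I would get 6.
Player I's induced payoffs are 3, 1, 7, 2, 6, so Player I commits to C. Subgame-perfect outcome: (C, c3) with payoffs (7, 4).
Under simultaneous play:
Player I's best replies: c1→E; c2→A; c3→D.
Player 2's best replies: A→c1; B→c1; C→c3; D→c1; E→c1.
The unique mutual best reply is (E, c1), giving (6, 8).
Sequential outcome (C, c3) differs from the Nash profile (E, c1).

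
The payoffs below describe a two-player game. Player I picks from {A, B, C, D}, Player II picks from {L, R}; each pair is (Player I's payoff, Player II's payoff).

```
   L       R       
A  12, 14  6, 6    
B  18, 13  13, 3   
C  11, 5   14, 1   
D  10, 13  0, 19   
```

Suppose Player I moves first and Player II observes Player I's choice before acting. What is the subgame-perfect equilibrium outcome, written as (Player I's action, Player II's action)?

(B, L)

Player II best-responds to each possible Player I move:
- A: BR = L, leader payoff 12.
- B: BR = L, leader payoff 18.
- C: BR = L, leader payoff 11.
- D: BR = R, leader payoff 0.
Player I's induced payoffs are 12, 18, 11, 0, so Player I commits to B. Subgame-perfect outcome: (B, L) with payoffs (18, 13).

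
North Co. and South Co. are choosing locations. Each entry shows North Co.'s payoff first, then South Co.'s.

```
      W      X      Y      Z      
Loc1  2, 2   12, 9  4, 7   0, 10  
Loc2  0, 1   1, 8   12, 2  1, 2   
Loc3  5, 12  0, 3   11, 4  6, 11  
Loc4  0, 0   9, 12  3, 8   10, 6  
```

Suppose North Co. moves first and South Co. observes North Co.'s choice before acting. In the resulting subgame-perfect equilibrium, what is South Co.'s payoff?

12

South Co. best-responds to each possible North Co. move:
- Loc1: BR = Z, leader payoff 0.
- Loc2: BR = X, leader payoff 1.
- Loc3: BR = W, leader payoff 5.
- Loc4: BR = X, leader payoff 9.
Maximizing over 0, 1, 5, 9, North Co. chooses Loc4. Subgame-perfect outcome: (Loc4, X) with payoffs (9, 12).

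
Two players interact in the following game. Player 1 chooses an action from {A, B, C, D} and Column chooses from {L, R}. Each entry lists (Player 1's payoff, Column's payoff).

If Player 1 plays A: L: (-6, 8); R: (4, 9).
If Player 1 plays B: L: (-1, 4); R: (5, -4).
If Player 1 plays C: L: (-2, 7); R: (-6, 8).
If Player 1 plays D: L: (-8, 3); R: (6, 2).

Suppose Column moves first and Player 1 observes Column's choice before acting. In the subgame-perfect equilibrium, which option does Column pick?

Player 1 best-responds to each possible Column move:
- L: Player 1 compares -6, -1, -2, -8 and picks B; Column would get 4.
- R: Player 1 compares 4, 5, -6, 6 and picks D; Column would get 2.
Among 4, 2, the best is 4 at L. Subgame-perfect outcome: (B, L) with payoffs (-1, 4).

L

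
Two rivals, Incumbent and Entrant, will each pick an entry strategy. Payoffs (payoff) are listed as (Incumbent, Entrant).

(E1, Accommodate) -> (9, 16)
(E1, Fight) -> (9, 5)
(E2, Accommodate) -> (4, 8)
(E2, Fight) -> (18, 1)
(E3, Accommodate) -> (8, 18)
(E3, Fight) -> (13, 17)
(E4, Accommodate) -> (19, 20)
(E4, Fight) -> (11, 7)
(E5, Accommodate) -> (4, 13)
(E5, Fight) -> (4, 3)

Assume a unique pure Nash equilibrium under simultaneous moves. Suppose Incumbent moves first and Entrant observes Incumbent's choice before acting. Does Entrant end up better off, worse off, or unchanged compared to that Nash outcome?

Work backward from Entrant's decision.
- E1: Entrant compares 16, 5 and picks Accommodate; Incumbent would get 9.
- E2: Entrant compares 8, 1 and picks Accommodate; Incumbent would get 4.
- E3: Entrant compares 18, 17 and picks Accommodate; Incumbent would get 8.
- E4: Entrant compares 20, 7 and picks Accommodate; Incumbent would get 19.
- E5: Entrant compares 13, 3 and picks Accommodate; Incumbent would get 4.
Incumbent's induced payoffs are 9, 4, 8, 19, 4, so Incumbent commits to E4. Subgame-perfect outcome: (E4, Accommodate) with payoffs (19, 20).
For the simultaneous game, intersect best replies.
Incumbent's best replies: Accommodate→E4; Fight→E2.
Entrant's best replies: E1→Accommodate; E2→Accommodate; E3→Accommodate; E4→Accommodate; E5→Accommodate.
The unique mutual best reply is (E4, Accommodate), giving (19, 20).
Entrant earns 20 sequentially versus 20 at the Nash outcome: unchanged.

unchanged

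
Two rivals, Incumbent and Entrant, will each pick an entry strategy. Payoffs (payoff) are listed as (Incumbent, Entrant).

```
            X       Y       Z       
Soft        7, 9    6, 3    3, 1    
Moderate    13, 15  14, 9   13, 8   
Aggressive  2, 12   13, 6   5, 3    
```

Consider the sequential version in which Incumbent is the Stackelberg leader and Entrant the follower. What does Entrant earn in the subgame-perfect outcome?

Solve by backward induction (Incumbent leads).
- Soft: BR = X, leader payoff 7.
- Moderate: BR = X, leader payoff 13.
- Aggressive: BR = X, leader payoff 2.
Among 7, 13, 2, the best is 13 at Moderate. Subgame-perfect outcome: (Moderate, X) with payoffs (13, 15).

15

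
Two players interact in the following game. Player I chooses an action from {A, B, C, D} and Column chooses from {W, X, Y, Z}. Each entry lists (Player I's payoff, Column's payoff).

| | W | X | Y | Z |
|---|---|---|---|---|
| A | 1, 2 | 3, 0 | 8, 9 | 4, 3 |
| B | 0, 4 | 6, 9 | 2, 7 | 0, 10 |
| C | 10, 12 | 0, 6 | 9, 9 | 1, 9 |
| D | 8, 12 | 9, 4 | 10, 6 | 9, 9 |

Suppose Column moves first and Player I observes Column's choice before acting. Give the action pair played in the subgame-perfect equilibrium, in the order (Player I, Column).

(C, W)

Backward induction with Column moving first.
- W → Player I plays C (best of 1, 0, 10, 8); Column gets 12.
- X → Player I plays D (best of 3, 6, 0, 9); Column gets 4.
- Y → Player I plays D (best of 8, 2, 9, 10); Column gets 6.
- Z → Player I plays D (best of 4, 0, 1, 9); Column gets 9.
Maximizing over 12, 4, 6, 9, Column chooses W. Subgame-perfect outcome: (C, W) with payoffs (10, 12).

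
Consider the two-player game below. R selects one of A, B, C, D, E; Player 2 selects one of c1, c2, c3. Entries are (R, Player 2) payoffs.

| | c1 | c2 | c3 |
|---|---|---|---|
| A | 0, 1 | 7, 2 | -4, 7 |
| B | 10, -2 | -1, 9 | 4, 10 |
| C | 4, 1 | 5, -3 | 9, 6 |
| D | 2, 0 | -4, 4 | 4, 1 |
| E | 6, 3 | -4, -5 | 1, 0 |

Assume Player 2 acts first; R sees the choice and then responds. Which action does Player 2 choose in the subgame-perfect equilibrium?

c3

Solve by backward induction (Player 2 leads).
- c1: R compares 0, 10, 4, 2, 6 and picks B; Player 2 would get -2.
- c2: R compares 7, -1, 5, -4, -4 and picks A; Player 2 would get 2.
- c3: R compares -4, 4, 9, 4, 1 and picks C; Player 2 would get 6.
Among -2, 2, 6, the best is 6 at c3. Subgame-perfect outcome: (C, c3) with payoffs (9, 6).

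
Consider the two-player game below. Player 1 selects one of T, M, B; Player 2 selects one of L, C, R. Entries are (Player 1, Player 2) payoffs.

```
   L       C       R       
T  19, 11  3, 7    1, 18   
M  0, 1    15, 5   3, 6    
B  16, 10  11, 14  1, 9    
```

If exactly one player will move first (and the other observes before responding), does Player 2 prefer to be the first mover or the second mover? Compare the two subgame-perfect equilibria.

second

If Player 1 leads: Player 2's best replies are T→R, M→R, B→C; Player 1's induced payoffs 1, 3, 11; outcome (B, C), payoffs (11, 14).
If Player 2 leads: Player 1's best replies are L→T, C→M, R→M; Player 2's induced payoffs 11, 5, 6; outcome (T, L), payoffs (19, 11).
Player 2 gets 11 moving first and 14 moving second, so Player 2 prefers to move second.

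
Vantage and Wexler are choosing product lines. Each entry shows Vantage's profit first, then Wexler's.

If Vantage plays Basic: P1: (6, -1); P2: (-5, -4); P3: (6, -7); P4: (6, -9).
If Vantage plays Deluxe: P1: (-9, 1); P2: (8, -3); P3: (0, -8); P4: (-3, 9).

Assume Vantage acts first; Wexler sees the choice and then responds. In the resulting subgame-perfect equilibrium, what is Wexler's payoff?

Solve by backward induction (Vantage leads).
- Basic: BR = P1, leader payoff 6.
- Deluxe: BR = P4, leader payoff -3.
Vantage's induced payoffs are 6, -3, so Vantage commits to Basic. Subgame-perfect outcome: (Basic, P1) with payoffs (6, -1).

-1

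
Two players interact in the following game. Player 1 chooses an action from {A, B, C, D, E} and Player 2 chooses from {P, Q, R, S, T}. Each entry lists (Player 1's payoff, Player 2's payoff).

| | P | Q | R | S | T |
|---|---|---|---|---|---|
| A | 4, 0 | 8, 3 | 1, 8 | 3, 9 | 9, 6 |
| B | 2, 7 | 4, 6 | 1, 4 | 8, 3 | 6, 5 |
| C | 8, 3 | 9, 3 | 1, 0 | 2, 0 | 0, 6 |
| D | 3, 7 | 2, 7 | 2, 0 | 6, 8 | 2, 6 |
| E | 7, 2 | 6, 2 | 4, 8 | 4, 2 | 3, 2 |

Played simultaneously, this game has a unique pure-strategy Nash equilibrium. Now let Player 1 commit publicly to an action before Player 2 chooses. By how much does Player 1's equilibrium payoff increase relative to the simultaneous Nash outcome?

2

Player 2 best-responds to each possible Player 1 move:
- A: Player 2 compares 0, 3, 8, 9, 6 and picks S; Player 1 would get 3.
- B: Player 2 compares 7, 6, 4, 3, 5 and picks P; Player 1 would get 2.
- C: Player 2 compares 3, 3, 0, 0, 6 and picks T; Player 1 would get 0.
- D: Player 2 compares 7, 7, 0, 8, 6 and picks S; Player 1 would get 6.
- E: Player 2 compares 2, 2, 8, 2, 2 and picks R; Player 1 would get 4.
Maximizing over 3, 2, 0, 6, 4, Player 1 chooses D. Subgame-perfect outcome: (D, S) with payoffs (6, 8).
For the simultaneous game, intersect best replies.
Player 1's best replies: P→C; Q→C; R→E; S→B; T→A.
Player 2's best replies: A→S; B→P; C→T; D→S; E→R.
The unique mutual best reply is (E, R), giving (4, 8).
Player 1's commitment gain: 6 − 4 = 2.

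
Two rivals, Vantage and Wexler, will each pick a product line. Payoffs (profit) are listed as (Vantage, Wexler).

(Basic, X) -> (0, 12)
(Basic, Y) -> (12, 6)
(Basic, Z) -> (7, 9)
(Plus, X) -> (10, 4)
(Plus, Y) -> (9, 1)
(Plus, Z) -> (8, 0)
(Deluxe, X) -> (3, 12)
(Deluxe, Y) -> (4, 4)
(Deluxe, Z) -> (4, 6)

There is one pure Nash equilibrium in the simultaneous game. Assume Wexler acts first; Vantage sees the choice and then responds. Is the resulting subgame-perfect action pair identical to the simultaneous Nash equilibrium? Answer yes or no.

no

Work backward from Vantage's decision.
- X → Vantage plays Plus (best of 0, 10, 3); Wexler gets 4.
- Y → Vantage plays Basic (best of 12, 9, 4); Wexler gets 6.
- Z → Vantage plays Plus (best of 7, 8, 4); Wexler gets 0.
Maximizing over 4, 6, 0, Wexler chooses Y. Subgame-perfect outcome: (Basic, Y) with payoffs (12, 6).
For the simultaneous game, intersect best replies.
Vantage's best replies: X→Plus; Y→Basic; Z→Plus.
Wexler's best replies: Basic→X; Plus→X; Deluxe→X.
Only (Plus, X) has each player best-responding; Nash payoffs (10, 4).
Sequential outcome (Basic, Y) differs from the Nash profile (Plus, X).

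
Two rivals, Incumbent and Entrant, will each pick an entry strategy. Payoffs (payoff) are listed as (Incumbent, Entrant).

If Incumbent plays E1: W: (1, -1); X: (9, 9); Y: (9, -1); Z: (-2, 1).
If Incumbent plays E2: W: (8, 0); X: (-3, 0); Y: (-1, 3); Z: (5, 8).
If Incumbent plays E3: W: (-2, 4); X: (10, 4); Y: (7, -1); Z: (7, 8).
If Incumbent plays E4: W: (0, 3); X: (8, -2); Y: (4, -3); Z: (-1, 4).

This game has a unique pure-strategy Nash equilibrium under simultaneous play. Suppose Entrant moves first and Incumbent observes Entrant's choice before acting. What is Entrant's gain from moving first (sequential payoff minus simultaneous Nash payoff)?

0

Work backward from Incumbent's decision.
- W → Incumbent plays E2 (best of 1, 8, -2, 0); Entrant gets 0.
- X → Incumbent plays E3 (best of 9, -3, 10, 8); Entrant gets 4.
- Y → Incumbent plays E1 (best of 9, -1, 7, 4); Entrant gets -1.
- Z → Incumbent plays E3 (best of -2, 5, 7, -1); Entrant gets 8.
Maximizing over 0, 4, -1, 8, Entrant chooses Z. Subgame-perfect outcome: (E3, Z) with payoffs (7, 8).
For the simultaneous game, intersect best replies.
Incumbent's best replies: W→E2; X→E3; Y→E1; Z→E3.
Entrant's best replies: E1→X; E2→Z; E3→Z; E4→Z.
Only (E3, Z) has each player best-responding; Nash payoffs (7, 8).
Entrant's commitment gain: 8 − 8 = 0.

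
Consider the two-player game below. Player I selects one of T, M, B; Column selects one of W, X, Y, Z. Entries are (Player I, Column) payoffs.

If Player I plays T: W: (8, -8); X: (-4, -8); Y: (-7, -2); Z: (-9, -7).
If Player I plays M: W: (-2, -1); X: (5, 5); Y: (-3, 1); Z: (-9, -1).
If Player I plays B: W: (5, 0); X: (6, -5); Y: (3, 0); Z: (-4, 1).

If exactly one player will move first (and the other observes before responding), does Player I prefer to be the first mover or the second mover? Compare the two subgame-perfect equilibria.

If Player I leads: Column's best replies are T→Y, M→X, B→Z; Player I's induced payoffs -7, 5, -4; outcome (M, X), payoffs (5, 5).
If Column leads: Player I's best replies are W→T, X→B, Y→B, Z→B; Column's induced payoffs -8, -5, 0, 1; outcome (B, Z), payoffs (-4, 1).
Player I gets 5 moving first and -4 moving second, so Player I prefers to move first.

first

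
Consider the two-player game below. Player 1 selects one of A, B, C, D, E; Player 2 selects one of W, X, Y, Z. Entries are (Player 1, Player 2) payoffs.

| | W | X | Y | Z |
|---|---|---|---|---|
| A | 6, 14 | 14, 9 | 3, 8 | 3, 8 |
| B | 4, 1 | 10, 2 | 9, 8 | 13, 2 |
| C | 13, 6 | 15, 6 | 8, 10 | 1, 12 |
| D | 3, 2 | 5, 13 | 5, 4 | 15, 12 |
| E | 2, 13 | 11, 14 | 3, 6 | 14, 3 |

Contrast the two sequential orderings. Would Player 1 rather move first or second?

second

If Player 1 leads: Player 2's best replies are A→W, B→Y, C→Z, D→X, E→X; Player 1's induced payoffs 6, 9, 1, 5, 11; outcome (E, X), payoffs (11, 14).
If Player 2 leads: Player 1's best replies are W→C, X→C, Y→B, Z→D; Player 2's induced payoffs 6, 6, 8, 12; outcome (D, Z), payoffs (15, 12).
Player 1 gets 11 moving first and 15 moving second, so Player 1 prefers to move second.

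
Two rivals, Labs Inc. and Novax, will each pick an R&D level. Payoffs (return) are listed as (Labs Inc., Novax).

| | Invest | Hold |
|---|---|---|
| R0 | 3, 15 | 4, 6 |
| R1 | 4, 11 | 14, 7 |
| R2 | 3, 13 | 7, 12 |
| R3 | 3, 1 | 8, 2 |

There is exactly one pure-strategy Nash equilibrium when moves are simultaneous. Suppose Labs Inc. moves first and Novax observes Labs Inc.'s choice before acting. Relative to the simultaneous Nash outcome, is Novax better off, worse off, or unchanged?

worse off

Backward induction with Labs Inc. moving first.
- R0: BR = Invest, leader payoff 3.
- R1: BR = Invest, leader payoff 4.
- R2: BR = Invest, leader payoff 3.
- R3: BR = Hold, leader payoff 8.
Labs Inc.'s induced payoffs are 3, 4, 3, 8, so Labs Inc. commits to R3. Subgame-perfect outcome: (R3, Hold) with payoffs (8, 2).
For the simultaneous game, intersect best replies.
Labs Inc.'s best replies: Invest→R1; Hold→R1.
Novax's best replies: R0→Invest; R1→Invest; R2→Invest; R3→Hold.
Only (R1, Invest) has each player best-responding; Nash payoffs (4, 11).
Novax earns 2 sequentially versus 11 at the Nash outcome: worse off.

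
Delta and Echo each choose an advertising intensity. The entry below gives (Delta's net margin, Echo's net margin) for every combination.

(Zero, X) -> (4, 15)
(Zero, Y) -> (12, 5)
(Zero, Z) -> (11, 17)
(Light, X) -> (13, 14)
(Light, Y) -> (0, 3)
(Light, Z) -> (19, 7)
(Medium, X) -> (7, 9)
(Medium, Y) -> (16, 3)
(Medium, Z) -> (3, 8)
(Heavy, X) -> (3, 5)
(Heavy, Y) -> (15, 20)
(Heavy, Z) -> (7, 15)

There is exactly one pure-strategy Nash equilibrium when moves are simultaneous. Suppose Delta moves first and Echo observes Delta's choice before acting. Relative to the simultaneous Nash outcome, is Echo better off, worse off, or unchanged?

Solve by backward induction (Delta leads).
- Zero: Echo compares 15, 5, 17 and picks Z; Delta would get 11.
- Light: Echo compares 14, 3, 7 and picks X; Delta would get 13.
- Medium: Echo compares 9, 3, 8 and picks X; Delta would get 7.
- Heavy: Echo compares 5, 20, 15 and picks Y; Delta would get 15.
Delta's induced payoffs are 11, 13, 7, 15, so Delta commits to Heavy. Subgame-perfect outcome: (Heavy, Y) with payoffs (15, 20).
Under simultaneous play:
Delta's best replies: X→Light; Y→Medium; Z→Light.
Echo's best replies: Zero→Z; Light→X; Medium→X; Heavy→Y.
Only (Light, X) has each player best-responding; Nash payoffs (13, 14).
Echo earns 20 sequentially versus 14 at the Nash outcome: better off.

better off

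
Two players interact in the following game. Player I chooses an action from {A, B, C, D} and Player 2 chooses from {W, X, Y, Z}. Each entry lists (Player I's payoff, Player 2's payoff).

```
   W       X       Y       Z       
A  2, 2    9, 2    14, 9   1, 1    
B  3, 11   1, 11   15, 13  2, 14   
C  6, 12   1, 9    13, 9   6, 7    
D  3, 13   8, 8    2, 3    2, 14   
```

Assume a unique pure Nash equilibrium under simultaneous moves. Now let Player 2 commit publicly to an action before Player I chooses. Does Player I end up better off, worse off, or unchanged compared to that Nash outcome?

Work backward from Player I's decision.
- W: Player I compares 2, 3, 6, 3 and picks C; Player 2 would get 12.
- X: Player I compares 9, 1, 1, 8 and picks A; Player 2 would get 2.
- Y: Player I compares 14, 15, 13, 2 and picks B; Player 2 would get 13.
- Z: Player I compares 1, 2, 6, 2 and picks C; Player 2 would get 7.
Maximizing over 12, 2, 13, 7, Player 2 chooses Y. Subgame-perfect outcome: (B, Y) with payoffs (15, 13).
Now find the simultaneous Nash equilibrium.
Player I's best replies: W→C; X→A; Y→B; Z→C.
Player 2's best replies: A→Y; B→Z; C→W; D→Z.
The unique mutual best reply is (C, W), giving (6, 12).
Player I earns 15 sequentially versus 6 at the Nash outcome: better off.

better off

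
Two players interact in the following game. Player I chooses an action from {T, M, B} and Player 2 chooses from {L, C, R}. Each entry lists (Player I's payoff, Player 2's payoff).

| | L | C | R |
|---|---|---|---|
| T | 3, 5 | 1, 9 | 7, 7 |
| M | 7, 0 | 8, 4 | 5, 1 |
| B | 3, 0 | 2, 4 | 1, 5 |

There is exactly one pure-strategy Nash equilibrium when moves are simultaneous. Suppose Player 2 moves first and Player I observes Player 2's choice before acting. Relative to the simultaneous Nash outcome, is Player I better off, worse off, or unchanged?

worse off

Solve by backward induction (Player 2 leads).
- L: Player I compares 3, 7, 3 and picks M; Player 2 would get 0.
- C: Player I compares 1, 8, 2 and picks M; Player 2 would get 4.
- R: Player I compares 7, 5, 1 and picks T; Player 2 would get 7.
Player 2's induced payoffs are 0, 4, 7, so Player 2 commits to R. Subgame-perfect outcome: (T, R) with payoffs (7, 7).
For the simultaneous game, intersect best replies.
Player I's best replies: L→M; C→M; R→T.
Player 2's best replies: T→C; M→C; B→R.
Only (M, C) has each player best-responding; Nash payoffs (8, 4).
Player I earns 7 sequentially versus 8 at the Nash outcome: worse off.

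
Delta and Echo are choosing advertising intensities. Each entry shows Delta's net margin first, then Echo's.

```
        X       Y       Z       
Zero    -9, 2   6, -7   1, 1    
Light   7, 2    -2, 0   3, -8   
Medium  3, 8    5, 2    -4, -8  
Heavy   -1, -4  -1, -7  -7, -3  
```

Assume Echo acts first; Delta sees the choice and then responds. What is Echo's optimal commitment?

X

Solve by backward induction (Echo leads).
- X → Delta plays Light (best of -9, 7, 3, -1); Echo gets 2.
- Y → Delta plays Zero (best of 6, -2, 5, -1); Echo gets -7.
- Z → Delta plays Light (best of 1, 3, -4, -7); Echo gets -8.
Maximizing over 2, -7, -8, Echo chooses X. Subgame-perfect outcome: (Light, X) with payoffs (7, 2).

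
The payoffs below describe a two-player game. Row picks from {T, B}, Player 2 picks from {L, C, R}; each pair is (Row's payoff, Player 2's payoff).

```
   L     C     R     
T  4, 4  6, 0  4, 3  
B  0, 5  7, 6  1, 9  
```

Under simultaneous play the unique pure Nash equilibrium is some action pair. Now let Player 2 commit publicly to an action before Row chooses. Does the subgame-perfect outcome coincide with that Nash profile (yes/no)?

Backward induction with Player 2 moving first.
- L: Row compares 4, 0 and picks T; Player 2 would get 4.
- C: Row compares 6, 7 and picks B; Player 2 would get 6.
- R: Row compares 4, 1 and picks T; Player 2 would get 3.
Among 4, 6, 3, the best is 6 at C. Subgame-perfect outcome: (B, C) with payoffs (7, 6).
Now find the simultaneous Nash equilibrium.
Row's best replies: L→T; C→B; R→T.
Player 2's best replies: T→L; B→R.
Only (T, L) has each player best-responding; Nash payoffs (4, 4).
Sequential outcome (B, C) differs from the Nash profile (T, L).

no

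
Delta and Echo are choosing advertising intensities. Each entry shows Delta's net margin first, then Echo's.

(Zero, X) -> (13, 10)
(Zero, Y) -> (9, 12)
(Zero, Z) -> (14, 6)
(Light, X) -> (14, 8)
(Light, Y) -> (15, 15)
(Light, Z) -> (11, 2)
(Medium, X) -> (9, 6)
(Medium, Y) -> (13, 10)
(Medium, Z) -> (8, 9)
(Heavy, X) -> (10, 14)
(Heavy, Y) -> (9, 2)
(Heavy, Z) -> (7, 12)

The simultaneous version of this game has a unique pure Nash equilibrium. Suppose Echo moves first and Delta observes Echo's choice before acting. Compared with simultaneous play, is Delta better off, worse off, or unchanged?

Backward induction with Echo moving first.
- X: Delta compares 13, 14, 9, 10 and picks Light; Echo would get 8.
- Y: Delta compares 9, 15, 13, 9 and picks Light; Echo would get 15.
- Z: Delta compares 14, 11, 8, 7 and picks Zero; Echo would get 6.
Maximizing over 8, 15, 6, Echo chooses Y. Subgame-perfect outcome: (Light, Y) with payoffs (15, 15).
For the simultaneous game, intersect best replies.
Delta's best replies: X→Light; Y→Light; Z→Zero.
Echo's best replies: Zero→Y; Light→Y; Medium→Y; Heavy→X.
The unique mutual best reply is (Light, Y), giving (15, 15).
Delta earns 15 sequentially versus 15 at the Nash outcome: unchanged.

unchanged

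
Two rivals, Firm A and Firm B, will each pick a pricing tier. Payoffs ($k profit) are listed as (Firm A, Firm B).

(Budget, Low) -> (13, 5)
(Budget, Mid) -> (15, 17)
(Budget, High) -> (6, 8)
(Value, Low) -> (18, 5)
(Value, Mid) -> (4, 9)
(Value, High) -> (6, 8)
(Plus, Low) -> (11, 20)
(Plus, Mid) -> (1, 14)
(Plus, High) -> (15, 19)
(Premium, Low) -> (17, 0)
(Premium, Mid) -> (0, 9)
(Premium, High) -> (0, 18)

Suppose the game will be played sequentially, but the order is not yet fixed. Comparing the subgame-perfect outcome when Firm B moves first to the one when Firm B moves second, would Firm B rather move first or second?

first

If Firm A leads: Firm B's best replies are Budget→Mid, Value→Mid, Plus→Low, Premium→High; Firm A's induced payoffs 15, 4, 11, 0; outcome (Budget, Mid), payoffs (15, 17).
If Firm B leads: Firm A's best replies are Low→Value, Mid→Budget, High→Plus; Firm B's induced payoffs 5, 17, 19; outcome (Plus, High), payoffs (15, 19).
Firm B gets 19 moving first and 17 moving second, so Firm B prefers to move first.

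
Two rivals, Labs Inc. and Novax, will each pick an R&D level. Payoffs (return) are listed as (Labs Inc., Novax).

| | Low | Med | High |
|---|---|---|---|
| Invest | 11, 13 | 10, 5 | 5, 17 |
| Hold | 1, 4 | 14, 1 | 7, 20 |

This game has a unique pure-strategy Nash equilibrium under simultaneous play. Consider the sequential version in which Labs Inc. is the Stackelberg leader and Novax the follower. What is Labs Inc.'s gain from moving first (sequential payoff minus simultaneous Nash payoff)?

Solve by backward induction (Labs Inc. leads).
- Invest: Novax compares 13, 5, 17 and picks High; Labs Inc. would get 5.
- Hold: Novax compares 4, 1, 20 and picks High; Labs Inc. would get 7.
Labs Inc.'s induced payoffs are 5, 7, so Labs Inc. commits to Hold. Subgame-perfect outcome: (Hold, High) with payoffs (7, 20).
Under simultaneous play:
Labs Inc.'s best replies: Low→Invest; Med→Hold; High→Hold.
Novax's best replies: Invest→High; Hold→High.
The unique mutual best reply is (Hold, High), giving (7, 20).
Labs Inc.'s commitment gain: 7 − 7 = 0.

0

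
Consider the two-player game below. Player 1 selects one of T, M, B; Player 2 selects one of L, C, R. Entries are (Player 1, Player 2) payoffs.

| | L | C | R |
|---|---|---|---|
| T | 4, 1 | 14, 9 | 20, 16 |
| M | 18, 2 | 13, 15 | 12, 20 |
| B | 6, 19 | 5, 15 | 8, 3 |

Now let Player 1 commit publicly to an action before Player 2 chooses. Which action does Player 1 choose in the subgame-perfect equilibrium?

T

Work backward from Player 2's decision.
- T: BR = R, leader payoff 20.
- M: BR = R, leader payoff 12.
- B: BR = L, leader payoff 6.
Maximizing over 20, 12, 6, Player 1 chooses T. Subgame-perfect outcome: (T, R) with payoffs (20, 16).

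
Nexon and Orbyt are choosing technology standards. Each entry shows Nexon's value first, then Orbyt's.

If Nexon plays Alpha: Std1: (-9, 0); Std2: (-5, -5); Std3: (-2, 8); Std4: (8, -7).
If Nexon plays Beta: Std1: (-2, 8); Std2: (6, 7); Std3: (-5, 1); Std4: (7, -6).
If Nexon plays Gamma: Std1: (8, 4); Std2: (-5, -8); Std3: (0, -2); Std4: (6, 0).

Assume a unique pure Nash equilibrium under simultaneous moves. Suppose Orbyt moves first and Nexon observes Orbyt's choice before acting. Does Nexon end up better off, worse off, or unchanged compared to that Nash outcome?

worse off

Nexon best-responds to each possible Orbyt move:
- Std1: BR = Gamma, leader payoff 4.
- Std2: BR = Beta, leader payoff 7.
- Std3: BR = Gamma, leader payoff -2.
- Std4: BR = Alpha, leader payoff -7.
Among 4, 7, -2, -7, the best is 7 at Std2. Subgame-perfect outcome: (Beta, Std2) with payoffs (6, 7).
For the simultaneous game, intersect best replies.
Nexon's best replies: Std1→Gamma; Std2→Beta; Std3→Gamma; Std4→Alpha.
Orbyt's best replies: Alpha→Std3; Beta→Std1; Gamma→Std1.
Only (Gamma, Std1) has each player best-responding; Nash payoffs (8, 4).
Nexon earns 6 sequentially versus 8 at the Nash outcome: worse off.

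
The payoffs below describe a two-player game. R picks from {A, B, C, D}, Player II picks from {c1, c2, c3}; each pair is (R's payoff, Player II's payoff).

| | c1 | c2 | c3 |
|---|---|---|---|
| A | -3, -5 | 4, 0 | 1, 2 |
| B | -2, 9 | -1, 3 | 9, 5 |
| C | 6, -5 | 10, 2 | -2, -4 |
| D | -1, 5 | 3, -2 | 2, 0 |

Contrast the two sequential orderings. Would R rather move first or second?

If R leads: Player II's best replies are A→c3, B→c1, C→c2, D→c1; R's induced payoffs 1, -2, 10, -1; outcome (C, c2), payoffs (10, 2).
If Player II leads: R's best replies are c1→C, c2→C, c3→B; Player II's induced payoffs -5, 2, 5; outcome (B, c3), payoffs (9, 5).
R gets 10 moving first and 9 moving second, so R prefers to move first.

first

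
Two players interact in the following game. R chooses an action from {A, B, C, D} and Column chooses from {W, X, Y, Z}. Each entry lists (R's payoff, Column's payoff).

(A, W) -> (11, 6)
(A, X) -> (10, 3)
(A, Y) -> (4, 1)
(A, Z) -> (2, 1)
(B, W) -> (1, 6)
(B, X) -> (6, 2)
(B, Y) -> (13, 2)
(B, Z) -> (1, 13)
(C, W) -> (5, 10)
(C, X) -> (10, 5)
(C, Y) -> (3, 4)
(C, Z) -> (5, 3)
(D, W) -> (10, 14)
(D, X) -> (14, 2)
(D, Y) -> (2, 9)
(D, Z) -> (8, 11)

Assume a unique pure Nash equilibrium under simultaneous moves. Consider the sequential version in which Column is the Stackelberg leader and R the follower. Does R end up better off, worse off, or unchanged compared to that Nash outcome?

Backward induction with Column moving first.
- W: R compares 11, 1, 5, 10 and picks A; Column would get 6.
- X: R compares 10, 6, 10, 14 and picks D; Column would get 2.
- Y: R compares 4, 13, 3, 2 and picks B; Column would get 2.
- Z: R compares 2, 1, 5, 8 and picks D; Column would get 11.
Column's induced payoffs are 6, 2, 2, 11, so Column commits to Z. Subgame-perfect outcome: (D, Z) with payoffs (8, 11).
Under simultaneous play:
R's best replies: W→A; X→D; Y→B; Z→D.
Column's best replies: A→W; B→Z; C→W; D→W.
The unique mutual best reply is (A, W), giving (11, 6).
R earns 8 sequentially versus 11 at the Nash outcome: worse off.

worse off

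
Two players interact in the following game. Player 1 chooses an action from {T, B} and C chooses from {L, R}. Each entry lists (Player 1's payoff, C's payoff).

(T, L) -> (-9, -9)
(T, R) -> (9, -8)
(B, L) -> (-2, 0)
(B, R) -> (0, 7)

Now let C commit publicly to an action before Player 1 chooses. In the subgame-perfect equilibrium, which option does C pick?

L

Solve by backward induction (C leads).
- L → Player 1 plays B (best of -9, -2); C gets 0.
- R → Player 1 plays T (best of 9, 0); C gets -8.
Among 0, -8, the best is 0 at L. Subgame-perfect outcome: (B, L) with payoffs (-2, 0).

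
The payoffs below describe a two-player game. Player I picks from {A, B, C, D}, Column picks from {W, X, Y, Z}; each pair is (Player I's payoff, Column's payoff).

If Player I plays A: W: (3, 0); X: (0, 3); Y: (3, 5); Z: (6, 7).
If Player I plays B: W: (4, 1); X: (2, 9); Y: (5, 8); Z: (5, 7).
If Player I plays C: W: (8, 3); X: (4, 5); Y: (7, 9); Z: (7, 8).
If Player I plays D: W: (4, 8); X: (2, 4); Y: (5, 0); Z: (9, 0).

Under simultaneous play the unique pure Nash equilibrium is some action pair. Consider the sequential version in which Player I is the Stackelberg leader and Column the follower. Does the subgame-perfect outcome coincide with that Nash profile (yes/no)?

Column best-responds to each possible Player I move:
- A → Column plays Z (best of 0, 3, 5, 7); Player I gets 6.
- B → Column plays X (best of 1, 9, 8, 7); Player I gets 2.
- C → Column plays Y (best of 3, 5, 9, 8); Player I gets 7.
- D → Column plays W (best of 8, 4, 0, 0); Player I gets 4.
Maximizing over 6, 2, 7, 4, Player I chooses C. Subgame-perfect outcome: (C, Y) with payoffs (7, 9).
For the simultaneous game, intersect best replies.
Player I's best replies: W→C; X→C; Y→C; Z→D.
Column's best replies: A→Z; B→X; C→Y; D→W.
Only (C, Y) has each player best-responding; Nash payoffs (7, 9).
Sequential outcome (C, Y) coincides with the Nash profile (C, Y).

yes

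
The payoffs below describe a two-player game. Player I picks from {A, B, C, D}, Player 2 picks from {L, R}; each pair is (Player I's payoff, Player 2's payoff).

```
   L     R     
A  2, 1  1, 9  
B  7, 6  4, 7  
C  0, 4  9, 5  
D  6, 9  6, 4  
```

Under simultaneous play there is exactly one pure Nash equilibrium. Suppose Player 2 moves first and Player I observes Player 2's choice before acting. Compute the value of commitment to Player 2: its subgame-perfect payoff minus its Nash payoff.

Solve by backward induction (Player 2 leads).
- L → Player I plays B (best of 2, 7, 0, 6); Player 2 gets 6.
- R → Player I plays C (best of 1, 4, 9, 6); Player 2 gets 5.
Player 2's induced payoffs are 6, 5, so Player 2 commits to L. Subgame-perfect outcome: (B, L) with payoffs (7, 6).
Under simultaneous play:
Player I's best replies: L→B; R→C.
Player 2's best replies: A→R; B→R; C→R; D→L.
The unique mutual best reply is (C, R), giving (9, 5).
Player 2's commitment gain: 6 − 5 = 1.

1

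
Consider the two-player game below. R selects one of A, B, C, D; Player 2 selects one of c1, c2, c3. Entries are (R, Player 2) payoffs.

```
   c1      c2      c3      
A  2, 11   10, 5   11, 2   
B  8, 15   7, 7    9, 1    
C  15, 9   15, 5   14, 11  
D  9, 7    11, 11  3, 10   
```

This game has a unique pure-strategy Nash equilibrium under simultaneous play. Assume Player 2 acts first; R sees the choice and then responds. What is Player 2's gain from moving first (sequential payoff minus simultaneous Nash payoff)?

0

R best-responds to each possible Player 2 move:
- c1: R compares 2, 8, 15, 9 and picks C; Player 2 would get 9.
- c2: R compares 10, 7, 15, 11 and picks C; Player 2 would get 5.
- c3: R compares 11, 9, 14, 3 and picks C; Player 2 would get 11.
Among 9, 5, 11, the best is 11 at c3. Subgame-perfect outcome: (C, c3) with payoffs (14, 11).
Now find the simultaneous Nash equilibrium.
R's best replies: c1→C; c2→C; c3→C.
Player 2's best replies: A→c1; B→c1; C→c3; D→c2.
The unique mutual best reply is (C, c3), giving (14, 11).
Player 2's commitment gain: 11 − 11 = 0.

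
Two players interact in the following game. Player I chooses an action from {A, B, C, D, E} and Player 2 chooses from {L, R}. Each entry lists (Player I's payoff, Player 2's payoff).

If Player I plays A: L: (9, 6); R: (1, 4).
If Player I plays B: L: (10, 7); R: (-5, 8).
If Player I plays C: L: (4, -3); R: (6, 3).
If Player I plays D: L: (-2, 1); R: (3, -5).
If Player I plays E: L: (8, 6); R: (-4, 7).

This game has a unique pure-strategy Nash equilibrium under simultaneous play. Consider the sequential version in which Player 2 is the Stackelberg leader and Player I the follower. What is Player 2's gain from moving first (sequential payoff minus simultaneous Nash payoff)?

4

Work backward from Player I's decision.
- L: BR = B, leader payoff 7.
- R: BR = C, leader payoff 3.
Player 2's induced payoffs are 7, 3, so Player 2 commits to L. Subgame-perfect outcome: (B, L) with payoffs (10, 7).
Now find the simultaneous Nash equilibrium.
Player I's best replies: L→B; R→C.
Player 2's best replies: A→L; B→R; C→R; D→L; E→R.
Only (C, R) has each player best-responding; Nash payoffs (6, 3).
Player 2's commitment gain: 7 − 3 = 4.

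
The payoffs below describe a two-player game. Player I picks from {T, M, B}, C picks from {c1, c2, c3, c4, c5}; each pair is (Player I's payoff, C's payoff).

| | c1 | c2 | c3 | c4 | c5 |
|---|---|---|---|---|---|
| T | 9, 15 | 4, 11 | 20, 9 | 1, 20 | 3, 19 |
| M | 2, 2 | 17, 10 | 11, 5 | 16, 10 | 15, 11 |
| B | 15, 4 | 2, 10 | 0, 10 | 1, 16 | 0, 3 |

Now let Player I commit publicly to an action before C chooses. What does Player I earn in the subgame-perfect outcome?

15

Work backward from C's decision.
- T: C compares 15, 11, 9, 20, 19 and picks c4; Player I would get 1.
- M: C compares 2, 10, 5, 10, 11 and picks c5; Player I would get 15.
- B: C compares 4, 10, 10, 16, 3 and picks c4; Player I would get 1.
Player I's induced payoffs are 1, 15, 1, so Player I commits to M. Subgame-perfect outcome: (M, c5) with payoffs (15, 11).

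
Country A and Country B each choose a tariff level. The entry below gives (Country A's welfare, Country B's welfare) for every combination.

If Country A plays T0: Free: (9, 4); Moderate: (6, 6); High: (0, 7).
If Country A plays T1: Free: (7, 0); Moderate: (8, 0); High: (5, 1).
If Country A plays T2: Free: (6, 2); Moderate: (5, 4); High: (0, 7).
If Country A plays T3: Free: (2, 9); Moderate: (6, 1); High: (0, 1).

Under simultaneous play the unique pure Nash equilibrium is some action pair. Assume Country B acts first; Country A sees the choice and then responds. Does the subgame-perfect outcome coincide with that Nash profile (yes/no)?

no

Country A best-responds to each possible Country B move:
- Free: BR = T0, leader payoff 4.
- Moderate: BR = T1, leader payoff 0.
- High: BR = T1, leader payoff 1.
Maximizing over 4, 0, 1, Country B chooses Free. Subgame-perfect outcome: (T0, Free) with payoffs (9, 4).
Under simultaneous play:
Country A's best replies: Free→T0; Moderate→T1; High→T1.
Country B's best replies: T0→High; T1→High; T2→High; T3→Free.
The unique mutual best reply is (T1, High), giving (5, 1).
Sequential outcome (T0, Free) differs from the Nash profile (T1, High).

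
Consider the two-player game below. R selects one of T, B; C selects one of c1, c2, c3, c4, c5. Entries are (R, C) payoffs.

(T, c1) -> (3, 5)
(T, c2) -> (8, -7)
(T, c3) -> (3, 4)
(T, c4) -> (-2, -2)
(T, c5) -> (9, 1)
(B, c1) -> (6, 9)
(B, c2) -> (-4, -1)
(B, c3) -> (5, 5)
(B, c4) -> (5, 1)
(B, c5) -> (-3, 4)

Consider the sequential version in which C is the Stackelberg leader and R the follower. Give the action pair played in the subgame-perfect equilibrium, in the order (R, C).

(B, c1)

Work backward from R's decision.
- c1 → R plays B (best of 3, 6); C gets 9.
- c2 → R plays T (best of 8, -4); C gets -7.
- c3 → R plays B (best of 3, 5); C gets 5.
- c4 → R plays B (best of -2, 5); C gets 1.
- c5 → R plays T (best of 9, -3); C gets 1.
Among 9, -7, 5, 1, 1, the best is 9 at c1. Subgame-perfect outcome: (B, c1) with payoffs (6, 9).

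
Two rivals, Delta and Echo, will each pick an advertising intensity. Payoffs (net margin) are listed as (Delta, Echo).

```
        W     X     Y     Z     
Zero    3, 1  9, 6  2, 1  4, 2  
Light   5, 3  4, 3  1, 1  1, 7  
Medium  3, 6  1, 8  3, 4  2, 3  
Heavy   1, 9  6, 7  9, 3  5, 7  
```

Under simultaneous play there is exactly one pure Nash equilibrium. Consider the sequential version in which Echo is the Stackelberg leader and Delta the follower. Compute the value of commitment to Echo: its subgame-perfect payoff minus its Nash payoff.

Work backward from Delta's decision.
- W: BR = Light, leader payoff 3.
- X: BR = Zero, leader payoff 6.
- Y: BR = Heavy, leader payoff 3.
- Z: BR = Heavy, leader payoff 7.
Maximizing over 3, 6, 3, 7, Echo chooses Z. Subgame-perfect outcome: (Heavy, Z) with payoffs (5, 7).
For the simultaneous game, intersect best replies.
Delta's best replies: W→Light; X→Zero; Y→Heavy; Z→Heavy.
Echo's best replies: Zero→X; Light→Z; Medium→X; Heavy→W.
The unique mutual best reply is (Zero, X), giving (9, 6).
Echo's commitment gain: 7 − 6 = 1.

1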